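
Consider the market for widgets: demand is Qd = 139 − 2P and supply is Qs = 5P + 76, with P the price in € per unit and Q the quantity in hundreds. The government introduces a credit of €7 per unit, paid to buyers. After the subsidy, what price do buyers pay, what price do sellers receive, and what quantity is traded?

Buyers pay €4; sellers receive €11; quantity = 131.

Without the subsidy, 139 − 2P = 5P + 76 gives 7P = 63, so P* = €9 and Q* = 121.
With a per-unit subsidy paid to buyers, each effectively pays P − 7, so demand becomes Qd = 139 − 2(P − 7).
New equilibrium: buyers pay €4, sellers receive €11, Q = 131. (Wedge: Pb − Ps = −7.)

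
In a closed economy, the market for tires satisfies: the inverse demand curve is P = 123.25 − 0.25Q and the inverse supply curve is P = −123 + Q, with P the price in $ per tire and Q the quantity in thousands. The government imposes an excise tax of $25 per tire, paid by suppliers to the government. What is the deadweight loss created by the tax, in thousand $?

Deadweight loss = $250 thousand.

Inverting to Q(P) form: Qd = 493 − 4P; Qs = P + 123.
Before the tax: set 493 − 4P = P + 123 → P* = $74, Q* = 197.
With the tax collected from suppliers, supply shifts: Qs = (P − 25) + 123.
New equilibrium: buyers pay $79, suppliers receive $54, Q = 177. (Wedge: Pb − Ps = 25.)
Quantity falls by |ΔQ| = |197 − 177| = 20.
DWL = ½ · t · |ΔQ| = ½ · 25 · 20 = $250.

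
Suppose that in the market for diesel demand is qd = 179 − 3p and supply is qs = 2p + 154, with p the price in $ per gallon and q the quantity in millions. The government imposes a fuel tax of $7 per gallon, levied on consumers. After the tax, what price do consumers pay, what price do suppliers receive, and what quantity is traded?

Before the tax: set 179 − 3p = 2p + 154 → p* = $5, q* = 164.
With the tax collected from consumers, demand (in seller-price terms) shifts: qd = 179 − 3(p + 7).
New equilibrium: consumers pay $7.8, suppliers receive $0.8, q = 155.6. (Wedge: pb − ps = 7.)

Consumers pay $7.8; suppliers receive $0.8; quantity = 155.6.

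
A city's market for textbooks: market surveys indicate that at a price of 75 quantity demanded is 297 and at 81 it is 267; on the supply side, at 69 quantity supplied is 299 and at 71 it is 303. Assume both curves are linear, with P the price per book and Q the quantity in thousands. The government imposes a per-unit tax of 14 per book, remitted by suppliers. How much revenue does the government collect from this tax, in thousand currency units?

Demand slope: (267 − 297)/(81 − 75) = -5, so Qd = 672 − 5P.
Supply slope: (303 − 299)/(71 − 69) = 2, so Qs = 2P + 161.
Before the tax: set 672 − 5P = 2P + 161 → P* = 73, Q* = 307.
With the tax collected from suppliers, supply shifts: Qs = 2(P − 14) + 161.
New equilibrium: buyers pay 77, suppliers receive 63, Q = 287. (Wedge: Pb − Ps = 14.)
Revenue = t · Q = 14 · 287 = 4018.

Tax revenue = 4018 thousand.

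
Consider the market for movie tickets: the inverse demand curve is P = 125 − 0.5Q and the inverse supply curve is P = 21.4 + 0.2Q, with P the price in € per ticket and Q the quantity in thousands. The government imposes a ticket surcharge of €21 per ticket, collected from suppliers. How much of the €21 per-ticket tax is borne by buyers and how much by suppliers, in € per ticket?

Inverting to Q(P) form: Qd = 250 − 2P; Qs = 5P − 107.
Before the tax: set 250 − 2P = 5P − 107 → P* = €51, Q* = 148.
With the tax collected from suppliers, supply shifts: Qs = 5(P − 21) − 107.
Solving gives Q = 118 with buyers paying €66 and suppliers receiving €45 (the €21 wedge).
Burden on buyers: €15; on suppliers: €6. (They sum to €21.)

Buyers bear €15 per ticket; suppliers bear €6 per ticket.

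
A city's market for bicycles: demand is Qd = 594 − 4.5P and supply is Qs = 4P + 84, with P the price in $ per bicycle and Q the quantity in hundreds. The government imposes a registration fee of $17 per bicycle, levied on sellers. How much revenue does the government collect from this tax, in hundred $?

Before the tax: set 594 − 4.5P = 4P + 84 → P* = $60, Q* = 324.
With the tax collected from sellers, supply shifts: Qs = 4(P − 17) + 84.
New equilibrium: buyers pay $68, sellers receive $51, Q = 288. (Wedge: Pb − Ps = 17.)
Revenue = t · Q = 17 · 288 = $4896.

Tax revenue = $4896 hundred.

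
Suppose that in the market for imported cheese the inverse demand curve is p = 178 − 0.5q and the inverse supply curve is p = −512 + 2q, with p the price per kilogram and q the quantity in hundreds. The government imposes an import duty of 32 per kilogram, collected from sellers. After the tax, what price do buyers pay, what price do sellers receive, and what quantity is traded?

Rewrite in direct form: qd = 356 − 2p and qs = 0.5p + 256.
Without the tax, 356 − 2p = 0.5p + 256 gives 2.5p = 100, so p* = 40 and q* = 276.
With the tax collected from sellers, supply shifts: qs = 0.5(p − 32) + 256.
Solving gives q = 263.2 with buyers paying 46.4 and sellers receiving 14.4 (the 32 wedge).
The less price-elastic side of the market bears the larger share of a per-unit tax.

Buyers pay 46.4; sellers receive 14.4; quantity = 263.2.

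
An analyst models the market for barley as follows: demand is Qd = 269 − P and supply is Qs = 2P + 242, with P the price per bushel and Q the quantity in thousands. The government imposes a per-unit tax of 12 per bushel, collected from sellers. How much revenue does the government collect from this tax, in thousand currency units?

Tax revenue = 3024 thousand.

Without the tax, 269 − P = 2P + 242 gives 3P = 27, so P* = 9 and Q* = 260.
With the tax collected from sellers, supply shifts: Qs = 2(P − 12) + 242.
New equilibrium: buyers pay 17, sellers receive 5, Q = 252. (Wedge: Pb − Ps = 12.)
Revenue = t · Q = 12 · 252 = 3024.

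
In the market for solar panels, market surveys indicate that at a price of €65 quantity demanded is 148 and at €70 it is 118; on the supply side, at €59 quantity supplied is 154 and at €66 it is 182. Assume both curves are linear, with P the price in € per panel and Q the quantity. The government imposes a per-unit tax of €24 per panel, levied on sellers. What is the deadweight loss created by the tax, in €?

Demand slope: (118 − 148)/(70 − 65) = -6, so Qd = 538 − 6P.
Supply slope: (182 − 154)/(66 − 59) = 4, so Qs = 4P − 82.
Without the tax, 538 − 6P = 4P − 82 gives 10P = 620, so P* = €62 and Q* = 166.
With the tax collected from sellers, supply shifts: Qs = 4(P − 24) − 82.
New equilibrium: buyers pay €71.6, sellers receive €47.6, Q = 108.4. (Wedge: Pb − Ps = 24.)
Quantity falls by |ΔQ| = |166 − 108.4| = 57.6.
DWL = ½ · t · |ΔQ| = ½ · 24 · 57.6 = €691.2.

Deadweight loss = €691.2.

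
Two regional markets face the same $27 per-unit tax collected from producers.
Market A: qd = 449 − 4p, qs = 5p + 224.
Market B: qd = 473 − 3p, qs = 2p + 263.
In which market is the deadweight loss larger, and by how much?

Market A, by $372.6.

Market A: pre-tax p* = $25, q* = 349; post-tax q = 289; deadweight loss = $810.
Market B: pre-tax p* = $42, q* = 347; post-tax q = 314.6; deadweight loss = $437.4.
Difference: $810 vs $437.4 → market A is larger by $372.6.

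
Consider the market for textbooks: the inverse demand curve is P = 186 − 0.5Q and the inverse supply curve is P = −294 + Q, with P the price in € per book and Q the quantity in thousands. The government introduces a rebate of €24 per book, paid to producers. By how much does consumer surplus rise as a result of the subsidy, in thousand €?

Consumer surplus rises by €2624 thousand.

Rewrite in direct form: Qd = 372 − 2P and Qs = P + 294.
Without the subsidy, 372 − 2P = P + 294 gives 3P = 78, so P* = €26 and Q* = 320.
With a per-unit subsidy paid to producers, each receives P + 24 per unit sold, so supply becomes Qs = (P + 24) + 294.
New equilibrium: consumers pay €18, producers receive €42, Q = 336. (Wedge: Pb − Ps = −24.)
ΔCS is the trapezoid between Q = 336 and Q = 320 of height €8: ½ · (320 + 336) · 8 = €2624.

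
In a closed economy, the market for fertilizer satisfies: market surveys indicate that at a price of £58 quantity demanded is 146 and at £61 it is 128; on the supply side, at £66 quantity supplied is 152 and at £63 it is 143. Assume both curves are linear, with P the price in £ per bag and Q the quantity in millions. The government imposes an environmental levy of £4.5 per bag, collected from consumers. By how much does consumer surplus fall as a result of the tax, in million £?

Consumer surplus falls by £194.25 million.

Demand slope: (128 − 146)/(61 − 58) = -6, so Qd = 494 − 6P.
Supply slope: (143 − 152)/(63 − 66) = 3, so Qs = 3P − 46.
Without the tax, 494 − 6P = 3P − 46 gives 9P = 540, so P* = £60 and Q* = 134.
With the tax collected from consumers, demand (in seller-price terms) shifts: Qd = 494 − 6(P + 4.5).
New equilibrium: consumers pay £61.5, producers receive £57, Q = 125. (Wedge: Pb − Ps = 4.5.)
ΔCS is the trapezoid between Q = 125 and Q = 134 of height £1.5: ½ · (134 + 125) · 1.5 = £194.25.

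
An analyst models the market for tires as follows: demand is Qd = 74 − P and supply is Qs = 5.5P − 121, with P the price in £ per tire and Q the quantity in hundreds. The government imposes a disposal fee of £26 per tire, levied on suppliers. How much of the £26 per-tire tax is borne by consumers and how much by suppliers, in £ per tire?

Consumers bear £22 per tire; suppliers bear £4 per tire.

Before the tax: set 74 − P = 5.5P − 121 → P* = £30, Q* = 44.
With the tax collected from suppliers, supply shifts: Qs = 5.5(P − 26) − 121.
Solving gives Q = 22 with consumers paying £52 and suppliers receiving £26 (the £26 wedge).
Burden on consumers: £22; on suppliers: £4. (They sum to £26.)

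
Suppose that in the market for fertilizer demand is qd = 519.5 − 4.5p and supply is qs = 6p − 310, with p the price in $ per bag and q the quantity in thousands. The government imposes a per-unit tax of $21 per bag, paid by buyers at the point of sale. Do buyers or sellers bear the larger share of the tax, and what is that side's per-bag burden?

Buyers bear the larger share: $12 per bag.

Before the tax: set 519.5 − 4.5p = 6p − 310 → p* = $79, q* = 164.
With the tax collected from buyers, demand (in seller-price terms) shifts: qd = 519.5 − 4.5(p + 21).
Solving gives q = 110 with buyers paying $91 and sellers receiving $70 (the $21 wedge).
Per-bag burden: buyers $12, sellers $9.
Buyers take the larger share because demand is less price-elastic here (demand slope 4.5 vs supply slope 6).
The less price-elastic side of the market bears the larger share of a per-unit tax.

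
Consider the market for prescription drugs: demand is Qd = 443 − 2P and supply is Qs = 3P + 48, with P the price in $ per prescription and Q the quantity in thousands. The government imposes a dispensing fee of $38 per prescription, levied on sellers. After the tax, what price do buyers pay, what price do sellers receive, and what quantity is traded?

Buyers pay $101.8; sellers receive $63.8; quantity = 239.4.

Without the tax, 443 − 2P = 3P + 48 gives 5P = 395, so P* = $79 and Q* = 285.
With the tax collected from sellers, supply shifts: Qs = 3(P − 38) + 48.
Solving gives Q = 239.4 with buyers paying $101.8 and sellers receiving $63.8 (the $38 wedge).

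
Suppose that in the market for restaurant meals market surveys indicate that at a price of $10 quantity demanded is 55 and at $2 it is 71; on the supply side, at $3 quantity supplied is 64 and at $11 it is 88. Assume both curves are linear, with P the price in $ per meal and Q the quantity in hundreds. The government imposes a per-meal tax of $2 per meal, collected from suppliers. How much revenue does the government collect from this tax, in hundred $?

Tax revenue = $129.2 hundred.

Demand slope: (71 − 55)/(2 − 10) = -2, so Qd = 75 − 2P.
Supply slope: (88 − 64)/(11 − 3) = 3, so Qs = 3P + 55.
Without the tax, 75 − 2P = 3P + 55 gives 5P = 20, so P* = $4 and Q* = 67.
With the tax collected from suppliers, supply shifts: Qs = 3(P − 2) + 55.
New equilibrium: consumers pay $5.2, suppliers receive $3.2, Q = 64.6. (Wedge: Pb − Ps = 2.)
Revenue = t · Q = 2 · 64.6 = $129.2.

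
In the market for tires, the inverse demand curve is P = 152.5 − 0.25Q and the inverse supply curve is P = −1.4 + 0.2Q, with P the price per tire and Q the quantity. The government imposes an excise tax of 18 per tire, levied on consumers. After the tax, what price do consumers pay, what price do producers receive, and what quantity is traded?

Rewrite in direct form: Qd = 610 − 4P and Qs = 5P + 7.
Without the tax, 610 − 4P = 5P + 7 gives 9P = 603, so P* = 67 and Q* = 342.
With the tax collected from consumers, demand (in seller-price terms) shifts: Qd = 610 − 4(P + 18).
New equilibrium: consumers pay 77, producers receive 59, Q = 302. (Wedge: Pb − Ps = 18.)

Consumers pay 77; producers receive 59; quantity = 302.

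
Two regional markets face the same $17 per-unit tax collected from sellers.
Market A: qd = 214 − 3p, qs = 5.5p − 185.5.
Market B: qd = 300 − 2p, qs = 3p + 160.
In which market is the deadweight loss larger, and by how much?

Market A, by $107.1.

Market A: pre-tax p* = $47, q* = 73; post-tax q = 40; deadweight loss = $280.5.
Market B: pre-tax p* = $28, q* = 244; post-tax q = 223.6; deadweight loss = $173.4.
Difference: $280.5 vs $173.4 → market A is larger by $107.1.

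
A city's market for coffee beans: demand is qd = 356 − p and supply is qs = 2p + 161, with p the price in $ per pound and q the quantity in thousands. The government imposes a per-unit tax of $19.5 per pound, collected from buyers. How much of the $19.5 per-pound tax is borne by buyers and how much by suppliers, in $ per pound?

Buyers bear $13 per pound; suppliers bear $6.5 per pound.

Without the tax, 356 − p = 2p + 161 gives 3p = 195, so p* = $65 and q* = 291.
With the tax collected from buyers, demand (in seller-price terms) shifts: qd = 356 − (p + 19.5).
New equilibrium: buyers pay $78, suppliers receive $58.5, q = 278. (Wedge: pb − ps = 19.5.)
Burden on buyers: $13; on suppliers: $6.5. (They sum to $19.5.)
The less price-elastic side of the market bears the larger share of a per-unit tax.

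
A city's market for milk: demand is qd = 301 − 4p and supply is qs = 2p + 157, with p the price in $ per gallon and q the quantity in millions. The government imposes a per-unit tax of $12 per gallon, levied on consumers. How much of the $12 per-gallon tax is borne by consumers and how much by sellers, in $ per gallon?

Consumers bear $4 per gallon; sellers bear $8 per gallon.

Before the tax: set 301 − 4p = 2p + 157 → p* = $24, q* = 205.
With the tax collected from consumers, demand (in seller-price terms) shifts: qd = 301 − 4(p + 12).
Solving gives q = 189 with consumers paying $28 and sellers receiving $16 (the $12 wedge).
Burden on consumers: $4; on sellers: $8. (They sum to $12.)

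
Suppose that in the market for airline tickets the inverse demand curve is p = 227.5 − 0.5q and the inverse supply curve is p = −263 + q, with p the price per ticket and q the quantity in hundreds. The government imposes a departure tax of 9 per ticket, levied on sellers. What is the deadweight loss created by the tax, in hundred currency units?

Deadweight loss = 27 hundred.

Inverting to q(p) form: qd = 455 − 2p; qs = p + 263.
Before the tax: set 455 − 2p = p + 263 → p* = 64, q* = 327.
With the tax collected from sellers, supply shifts: qs = (p − 9) + 263.
Solving gives q = 321 with consumers paying 67 and sellers receiving 58 (the 9 wedge).
Quantity falls by |ΔQ| = |327 − 321| = 6.
DWL = ½ · t · |ΔQ| = ½ · 9 · 6 = 27.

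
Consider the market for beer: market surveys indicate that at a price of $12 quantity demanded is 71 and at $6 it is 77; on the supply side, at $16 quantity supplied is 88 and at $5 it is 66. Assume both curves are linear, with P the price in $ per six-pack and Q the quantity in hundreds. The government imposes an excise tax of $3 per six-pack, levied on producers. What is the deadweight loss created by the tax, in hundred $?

Demand slope: (77 − 71)/(6 − 12) = -1, so Qd = 83 − P.
Supply slope: (66 − 88)/(5 − 16) = 2, so Qs = 2P + 56.
Without the tax, 83 − P = 2P + 56 gives 3P = 27, so P* = $9 and Q* = 74.
With the tax collected from producers, supply shifts: Qs = 2(P − 3) + 56.
Solving gives Q = 72 with consumers paying $11 and producers receiving $8 (the $3 wedge).
Quantity falls by |ΔQ| = |74 − 72| = 2.
DWL = ½ · t · |ΔQ| = ½ · 3 · 2 = $3.

Deadweight loss = $3 hundred.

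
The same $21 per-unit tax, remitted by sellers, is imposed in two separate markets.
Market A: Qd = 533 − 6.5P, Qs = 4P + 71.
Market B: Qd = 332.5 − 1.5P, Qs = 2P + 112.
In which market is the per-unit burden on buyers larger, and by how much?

Market B, by $4.

Market A: pre-tax P* = $44, Q* = 247; post-tax Q = 195; per-unit burden on buyers = $8.
Market B: pre-tax P* = $63, Q* = 238; post-tax Q = 220; per-unit burden on buyers = $12.
Difference: $8 vs $12 → market B is larger by $4.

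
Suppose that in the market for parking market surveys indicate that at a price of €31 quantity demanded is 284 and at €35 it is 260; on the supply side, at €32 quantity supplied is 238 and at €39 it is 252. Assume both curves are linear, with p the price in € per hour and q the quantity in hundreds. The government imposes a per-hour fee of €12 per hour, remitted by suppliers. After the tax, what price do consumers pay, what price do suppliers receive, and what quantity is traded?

Consumers pay €40; suppliers receive €28; quantity = 230.

Demand slope: (260 − 284)/(35 − 31) = -6, so qd = 470 − 6p.
Supply slope: (252 − 238)/(39 − 32) = 2, so qs = 2p + 174.
Without the tax, 470 − 6p = 2p + 174 gives 8p = 296, so p* = €37 and q* = 248.
With the tax collected from suppliers, supply shifts: qs = 2(p − 12) + 174.
New equilibrium: consumers pay €40, suppliers receive €28, q = 230. (Wedge: pb − ps = 12.)
The less price-elastic side of the market bears the larger share of a per-unit tax.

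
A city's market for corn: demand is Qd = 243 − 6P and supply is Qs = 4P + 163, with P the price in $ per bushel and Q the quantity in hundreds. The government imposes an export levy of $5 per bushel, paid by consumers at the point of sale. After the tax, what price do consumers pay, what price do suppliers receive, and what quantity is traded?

Consumers pay $10; suppliers receive $5; quantity = 183.

Before the tax: set 243 − 6P = 4P + 163 → P* = $8, Q* = 195.
With the tax collected from consumers, demand (in seller-price terms) shifts: Qd = 243 − 6(P + 5).
Solving gives Q = 183 with consumers paying $10 and suppliers receiving $5 (the $5 wedge).
The less price-elastic side of the market bears the larger share of a per-unit tax.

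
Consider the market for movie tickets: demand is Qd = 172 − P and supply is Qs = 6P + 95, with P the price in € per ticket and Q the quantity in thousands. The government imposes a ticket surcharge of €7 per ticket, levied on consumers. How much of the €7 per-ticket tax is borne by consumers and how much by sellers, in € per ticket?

Before the tax: set 172 − P = 6P + 95 → P* = €11, Q* = 161.
With the tax collected from consumers, demand (in seller-price terms) shifts: Qd = 172 − (P + 7).
New equilibrium: consumers pay €17, sellers receive €10, Q = 155. (Wedge: Pb − Ps = 7.)
Burden on consumers: €6; on sellers: €1. (They sum to €7.)

Consumers bear €6 per ticket; sellers bear €1 per ticket.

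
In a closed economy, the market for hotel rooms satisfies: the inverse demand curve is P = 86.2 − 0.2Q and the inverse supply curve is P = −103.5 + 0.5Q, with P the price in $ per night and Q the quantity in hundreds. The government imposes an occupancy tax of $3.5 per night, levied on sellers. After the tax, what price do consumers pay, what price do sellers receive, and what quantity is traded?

Inverting to Q(P) form: Qd = 431 − 5P; Qs = 2P + 207.
Before the tax: set 431 − 5P = 2P + 207 → P* = $32, Q* = 271.
With the tax collected from sellers, supply shifts: Qs = 2(P − 3.5) + 207.
Solving gives Q = 266 with consumers paying $33 and sellers receiving $29.5 (the $3.5 wedge).
The less price-elastic side of the market bears the larger share of a per-unit tax.

Consumers pay $33; sellers receive $29.5; quantity = 266.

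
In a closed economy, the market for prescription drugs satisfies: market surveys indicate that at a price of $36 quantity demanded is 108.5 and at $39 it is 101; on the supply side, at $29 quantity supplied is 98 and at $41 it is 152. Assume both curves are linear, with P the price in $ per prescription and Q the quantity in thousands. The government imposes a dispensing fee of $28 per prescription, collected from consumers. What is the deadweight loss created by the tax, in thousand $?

Demand slope: (101 − 108.5)/(39 − 36) = -2.5, so Qd = 198.5 − 2.5P.
Supply slope: (152 − 98)/(41 − 29) = 4.5, so Qs = 4.5P − 32.5.
Before the tax: set 198.5 − 2.5P = 4.5P − 32.5 → P* = $33, Q* = 116.
With the tax collected from consumers, demand (in seller-price terms) shifts: Qd = 198.5 − 2.5(P + 28).
New equilibrium: consumers pay $51, producers receive $23, Q = 71. (Wedge: Pb − Ps = 28.)
Quantity falls by |ΔQ| = |116 − 71| = 45.
DWL = ½ · t · |ΔQ| = ½ · 28 · 45 = $630.

Deadweight loss = $630 thousand.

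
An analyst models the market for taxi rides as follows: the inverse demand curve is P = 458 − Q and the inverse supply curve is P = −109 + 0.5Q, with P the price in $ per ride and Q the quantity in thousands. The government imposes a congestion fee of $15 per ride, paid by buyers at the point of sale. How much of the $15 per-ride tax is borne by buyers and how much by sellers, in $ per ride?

Rewrite in direct form: Qd = 458 − P and Qs = 2P + 218.
Without the tax, 458 − P = 2P + 218 gives 3P = 240, so P* = $80 and Q* = 378.
With the tax collected from buyers, demand (in seller-price terms) shifts: Qd = 458 − (P + 15).
New equilibrium: buyers pay $90, sellers receive $75, Q = 368. (Wedge: Pb − Ps = 15.)
Burden on buyers: $10; on sellers: $5. (They sum to $15.)

Buyers bear $10 per ride; sellers bear $5 per ride.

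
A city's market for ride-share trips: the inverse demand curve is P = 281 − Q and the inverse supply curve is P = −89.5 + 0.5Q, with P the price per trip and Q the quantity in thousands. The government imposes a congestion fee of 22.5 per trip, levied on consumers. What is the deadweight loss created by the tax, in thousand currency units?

Deadweight loss = 168.75 thousand.

Inverting to Q(P) form: Qd = 281 − P; Qs = 2P + 179.
Before the tax: set 281 − P = 2P + 179 → P* = 34, Q* = 247.
With the tax collected from consumers, demand (in seller-price terms) shifts: Qd = 281 − (P + 22.5).
Solving gives Q = 232 with consumers paying 49 and suppliers receiving 26.5 (the 22.5 wedge).
Quantity falls by |ΔQ| = |247 − 232| = 15.
DWL = ½ · t · |ΔQ| = ½ · 22.5 · 15 = 168.75.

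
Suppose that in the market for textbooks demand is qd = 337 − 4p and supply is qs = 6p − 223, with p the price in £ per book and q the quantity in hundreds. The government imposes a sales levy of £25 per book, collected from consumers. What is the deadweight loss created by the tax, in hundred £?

Deadweight loss = £750 hundred.

Before the tax: set 337 − 4p = 6p − 223 → p* = £56, q* = 113.
With the tax collected from consumers, demand (in seller-price terms) shifts: qd = 337 − 4(p + 25).
New equilibrium: consumers pay £71, suppliers receive £46, q = 53. (Wedge: pb − ps = 25.)
Quantity falls by |ΔQ| = |113 − 53| = 60.
DWL = ½ · t · |ΔQ| = ½ · 25 · 60 = £750.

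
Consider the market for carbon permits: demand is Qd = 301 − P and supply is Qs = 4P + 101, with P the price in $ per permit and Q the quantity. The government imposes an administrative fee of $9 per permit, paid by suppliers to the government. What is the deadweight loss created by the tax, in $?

Deadweight loss = $32.4.

Without the tax, 301 − P = 4P + 101 gives 5P = 200, so P* = $40 and Q* = 261.
With the tax collected from suppliers, supply shifts: Qs = 4(P − 9) + 101.
New equilibrium: buyers pay $47.2, suppliers receive $38.2, Q = 253.8. (Wedge: Pb − Ps = 9.)
Quantity falls by |ΔQ| = |261 − 253.8| = 7.2.
DWL = ½ · t · |ΔQ| = ½ · 9 · 7.2 = $32.4.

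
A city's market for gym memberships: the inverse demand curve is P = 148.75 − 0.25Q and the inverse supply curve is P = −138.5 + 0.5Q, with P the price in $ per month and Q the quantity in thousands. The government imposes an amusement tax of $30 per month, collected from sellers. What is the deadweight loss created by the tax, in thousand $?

Deadweight loss = $600 thousand.

Rewrite in direct form: Qd = 595 − 4P and Qs = 2P + 277.
Before the tax: set 595 − 4P = 2P + 277 → P* = $53, Q* = 383.
With the tax collected from sellers, supply shifts: Qs = 2(P − 30) + 277.
Solving gives Q = 343 with consumers paying $63 and sellers receiving $33 (the $30 wedge).
Quantity falls by |ΔQ| = |383 − 343| = 40.
DWL = ½ · t · |ΔQ| = ½ · 30 · 40 = $600.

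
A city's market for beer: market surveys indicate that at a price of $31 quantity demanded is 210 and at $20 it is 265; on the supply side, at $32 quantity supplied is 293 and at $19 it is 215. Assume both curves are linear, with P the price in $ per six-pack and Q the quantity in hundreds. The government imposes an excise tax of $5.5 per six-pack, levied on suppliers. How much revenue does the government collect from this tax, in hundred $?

Tax revenue = $1265 hundred.

Demand slope: (265 − 210)/(20 − 31) = -5, so Qd = 365 − 5P.
Supply slope: (215 − 293)/(19 − 32) = 6, so Qs = 6P + 101.
Without the tax, 365 − 5P = 6P + 101 gives 11P = 264, so P* = $24 and Q* = 245.
With the tax collected from suppliers, supply shifts: Qs = 6(P − 5.5) + 101.
New equilibrium: consumers pay $27, suppliers receive $21.5, Q = 230. (Wedge: Pb − Ps = 5.5.)
Revenue = t · Q = 5.5 · 230 = $1265.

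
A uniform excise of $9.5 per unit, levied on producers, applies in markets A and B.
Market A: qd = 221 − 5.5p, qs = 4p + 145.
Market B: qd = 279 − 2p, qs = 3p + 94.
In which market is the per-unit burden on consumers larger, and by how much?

Market A: pre-tax p* = $8, q* = 177; post-tax q = 155; per-unit burden on consumers = $4.
Market B: pre-tax p* = $37, q* = 205; post-tax q = 193.6; per-unit burden on consumers = $5.7.
Difference: $4 vs $5.7 → market B is larger by $1.7.

Market B, by $1.7.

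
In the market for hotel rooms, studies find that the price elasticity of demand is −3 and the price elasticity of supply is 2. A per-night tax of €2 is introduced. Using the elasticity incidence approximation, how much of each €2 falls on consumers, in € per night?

Consumers bear ≈ €0.8 per night.

Incidence ratio: consumers' share ≈ εs / (εs + |εd|) = 2 / (2 + 3) = 0.4.
So consumers bear ≈ 0.4 × €2 = €0.8; producers bear €1.2.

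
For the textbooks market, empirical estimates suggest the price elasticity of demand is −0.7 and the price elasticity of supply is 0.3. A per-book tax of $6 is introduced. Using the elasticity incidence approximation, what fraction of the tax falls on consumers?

Consumers' share ≈ 0.3.

Incidence ratio: consumers' share ≈ εs / (εs + |εd|) = 0.3 / (0.3 + 0.7) = 0.3.
Supply is the less elastic side, so consumers bear the smaller share.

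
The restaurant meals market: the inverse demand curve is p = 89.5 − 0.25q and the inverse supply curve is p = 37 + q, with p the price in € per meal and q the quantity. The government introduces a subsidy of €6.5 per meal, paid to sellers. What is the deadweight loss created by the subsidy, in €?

Rewrite in direct form: qd = 358 − 4p and qs = p − 37.
Before the subsidy: set 358 − 4p = p − 37 → p* = €79, q* = 42.
With a per-unit subsidy paid to sellers, each receives p + 6.5 per unit sold, so supply becomes qs = (p + 6.5) − 37.
New equilibrium: buyers pay €77.7, sellers receive €84.2, q = 47.2. (Wedge: pb − ps = −6.5.)
Quantity rises by |ΔQ| = |42 − 47.2| = 5.2.
DWL = ½ · t · |ΔQ| = ½ · 6.5 · 5.2 = €16.9.

Deadweight loss = €16.9.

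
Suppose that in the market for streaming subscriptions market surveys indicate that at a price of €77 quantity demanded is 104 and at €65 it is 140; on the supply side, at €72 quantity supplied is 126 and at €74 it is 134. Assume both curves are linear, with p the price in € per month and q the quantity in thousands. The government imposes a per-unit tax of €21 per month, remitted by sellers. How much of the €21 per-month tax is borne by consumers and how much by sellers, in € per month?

Consumers bear €12 per month; sellers bear €9 per month.

Demand slope: (140 − 104)/(65 − 77) = -3, so qd = 335 − 3p.
Supply slope: (134 − 126)/(74 − 72) = 4, so qs = 4p − 162.
Without the tax, 335 − 3p = 4p − 162 gives 7p = 497, so p* = €71 and q* = 122.
With the tax collected from sellers, supply shifts: qs = 4(p − 21) − 162.
Solving gives q = 86 with consumers paying €83 and sellers receiving €62 (the €21 wedge).
Burden on consumers: €12; on sellers: €9. (They sum to €21.)
The less price-elastic side of the market bears the larger share of a per-unit tax.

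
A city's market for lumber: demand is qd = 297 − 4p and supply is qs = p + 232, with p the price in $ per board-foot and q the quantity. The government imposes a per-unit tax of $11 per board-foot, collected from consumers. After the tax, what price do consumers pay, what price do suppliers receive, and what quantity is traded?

Consumers pay $15.2; suppliers receive $4.2; quantity = 236.2.

Without the tax, 297 − 4p = p + 232 gives 5p = 65, so p* = $13 and q* = 245.
With the tax collected from consumers, demand (in seller-price terms) shifts: qd = 297 − 4(p + 11).
New equilibrium: consumers pay $15.2, suppliers receive $4.2, q = 236.2. (Wedge: pb − ps = 11.)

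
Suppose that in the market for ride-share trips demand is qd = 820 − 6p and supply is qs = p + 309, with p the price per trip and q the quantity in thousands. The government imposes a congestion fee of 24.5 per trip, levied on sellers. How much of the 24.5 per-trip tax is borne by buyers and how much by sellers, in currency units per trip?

Buyers bear 3.5 per trip; sellers bear 21 per trip.

Before the tax: set 820 − 6p = p + 309 → p* = 73, q* = 382.
With the tax collected from sellers, supply shifts: qs = (p − 24.5) + 309.
New equilibrium: buyers pay 76.5, sellers receive 52, q = 361. (Wedge: pb − ps = 24.5.)
Burden on buyers: 3.5; on sellers: 21. (They sum to 24.5.)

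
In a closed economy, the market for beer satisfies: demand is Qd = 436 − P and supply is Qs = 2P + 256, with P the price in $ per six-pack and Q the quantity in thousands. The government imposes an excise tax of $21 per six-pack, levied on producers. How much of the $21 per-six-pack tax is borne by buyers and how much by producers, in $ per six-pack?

Buyers bear $14 per six-pack; producers bear $7 per six-pack.

Before the tax: set 436 − P = 2P + 256 → P* = $60, Q* = 376.
With the tax collected from producers, supply shifts: Qs = 2(P − 21) + 256.
New equilibrium: buyers pay $74, producers receive $53, Q = 362. (Wedge: Pb − Ps = 21.)
Burden on buyers: $14; on producers: $7. (They sum to $21.)
The less price-elastic side of the market bears the larger share of a per-unit tax.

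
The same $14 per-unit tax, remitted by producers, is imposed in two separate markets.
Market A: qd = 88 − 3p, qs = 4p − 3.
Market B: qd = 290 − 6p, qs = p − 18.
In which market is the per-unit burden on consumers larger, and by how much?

Market A: pre-tax p* = $13, q* = 49; post-tax q = 25; per-unit burden on consumers = $8.
Market B: pre-tax p* = $44, q* = 26; post-tax q = 14; per-unit burden on consumers = $2.
Difference: $8 vs $2 → market A is larger by $6.

Market A, by $6.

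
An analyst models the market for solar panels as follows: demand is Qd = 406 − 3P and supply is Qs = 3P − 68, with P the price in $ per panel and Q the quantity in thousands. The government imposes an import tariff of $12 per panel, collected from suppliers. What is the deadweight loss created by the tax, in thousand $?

Deadweight loss = $108 thousand.

Without the tax, 406 − 3P = 3P − 68 gives 6P = 474, so P* = $79 and Q* = 169.
With the tax collected from suppliers, supply shifts: Qs = 3(P − 12) − 68.
Solving gives Q = 151 with consumers paying $85 and suppliers receiving $73 (the $12 wedge).
Quantity falls by |ΔQ| = |169 − 151| = 18.
DWL = ½ · t · |ΔQ| = ½ · 12 · 18 = $108.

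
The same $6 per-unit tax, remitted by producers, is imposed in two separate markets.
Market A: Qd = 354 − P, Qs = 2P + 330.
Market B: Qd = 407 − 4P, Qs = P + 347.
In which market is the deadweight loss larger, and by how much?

Market B, by $2.4.

Market A: pre-tax P* = $8, Q* = 346; post-tax Q = 342; deadweight loss = $12.
Market B: pre-tax P* = $12, Q* = 359; post-tax Q = 354.2; deadweight loss = $14.4.
Difference: $12 vs $14.4 → market B is larger by $2.4.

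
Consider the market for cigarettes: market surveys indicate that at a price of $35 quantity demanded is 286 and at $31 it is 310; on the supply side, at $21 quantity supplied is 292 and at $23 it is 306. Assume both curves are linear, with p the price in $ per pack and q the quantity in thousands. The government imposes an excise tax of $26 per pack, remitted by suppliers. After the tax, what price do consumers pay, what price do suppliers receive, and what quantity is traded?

Consumers pay $41; suppliers receive $15; quantity = 250.

Demand slope: (310 − 286)/(31 − 35) = -6, so qd = 496 − 6p.
Supply slope: (306 − 292)/(23 − 21) = 7, so qs = 7p + 145.
Without the tax, 496 − 6p = 7p + 145 gives 13p = 351, so p* = $27 and q* = 334.
With the tax collected from suppliers, supply shifts: qs = 7(p − 26) + 145.
New equilibrium: consumers pay $41, suppliers receive $15, q = 250. (Wedge: pb − ps = 26.)
The less price-elastic side of the market bears the larger share of a per-unit tax.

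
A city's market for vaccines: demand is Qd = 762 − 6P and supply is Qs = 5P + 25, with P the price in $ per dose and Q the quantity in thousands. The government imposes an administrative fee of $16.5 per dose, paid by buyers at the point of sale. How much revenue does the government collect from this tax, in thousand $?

Tax revenue = $5197.5 thousand.

Before the tax: set 762 − 6P = 5P + 25 → P* = $67, Q* = 360.
With the tax collected from buyers, demand (in seller-price terms) shifts: Qd = 762 − 6(P + 16.5).
Solving gives Q = 315 with buyers paying $74.5 and sellers receiving $58 (the $16.5 wedge).
Revenue = t · Q = 16.5 · 315 = $5197.5.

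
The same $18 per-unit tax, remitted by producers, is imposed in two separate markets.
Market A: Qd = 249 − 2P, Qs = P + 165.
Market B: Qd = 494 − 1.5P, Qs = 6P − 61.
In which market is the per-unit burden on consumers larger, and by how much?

Market B, by $8.4.

Market A: pre-tax P* = $28, Q* = 193; post-tax Q = 181; per-unit burden on consumers = $6.
Market B: pre-tax P* = $74, Q* = 383; post-tax Q = 361.4; per-unit burden on consumers = $14.4.
Difference: $6 vs $14.4 → market B is larger by $8.4.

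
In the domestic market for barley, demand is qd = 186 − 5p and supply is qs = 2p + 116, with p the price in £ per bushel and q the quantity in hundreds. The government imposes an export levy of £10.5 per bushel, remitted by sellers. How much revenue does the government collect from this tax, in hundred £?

Before the tax: set 186 − 5p = 2p + 116 → p* = £10, q* = 136.
With the tax collected from sellers, supply shifts: qs = 2(p − 10.5) + 116.
Solving gives q = 121 with buyers paying £13 and sellers receiving £2.5 (the £10.5 wedge).
Revenue = t · Q = 10.5 · 121 = £1270.5.

Tax revenue = £1270.5 hundred.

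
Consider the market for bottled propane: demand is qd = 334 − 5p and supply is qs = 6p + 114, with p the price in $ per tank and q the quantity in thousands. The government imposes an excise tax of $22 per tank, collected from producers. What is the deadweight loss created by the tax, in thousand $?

Deadweight loss = $660 thousand.

Without the tax, 334 − 5p = 6p + 114 gives 11p = 220, so p* = $20 and q* = 234.
With the tax collected from producers, supply shifts: qs = 6(p − 22) + 114.
Solving gives q = 174 with buyers paying $32 and producers receiving $10 (the $22 wedge).
Quantity falls by |ΔQ| = |234 − 174| = 60.
DWL = ½ · t · |ΔQ| = ½ · 22 · 60 = $660.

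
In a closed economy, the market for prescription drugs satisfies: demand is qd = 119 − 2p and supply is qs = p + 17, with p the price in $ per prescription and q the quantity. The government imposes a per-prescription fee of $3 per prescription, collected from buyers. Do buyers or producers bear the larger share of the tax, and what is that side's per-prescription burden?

Producers bear the larger share: $2 per prescription.

Without the tax, 119 − 2p = p + 17 gives 3p = 102, so p* = $34 and q* = 51.
With the tax collected from buyers, demand (in seller-price terms) shifts: qd = 119 − 2(p + 3).
New equilibrium: buyers pay $35, producers receive $32, q = 49. (Wedge: pb − ps = 3.)
Per-prescription burden: buyers $1, producers $2.
Producers take the larger share because supply is less price-elastic here (demand slope 2 vs supply slope 1).
The less price-elastic side of the market bears the larger share of a per-unit tax.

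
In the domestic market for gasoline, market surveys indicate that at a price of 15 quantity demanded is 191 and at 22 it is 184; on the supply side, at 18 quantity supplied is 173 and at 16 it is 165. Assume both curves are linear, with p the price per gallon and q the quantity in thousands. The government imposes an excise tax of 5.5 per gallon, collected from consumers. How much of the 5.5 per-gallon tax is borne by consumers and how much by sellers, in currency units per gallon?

Demand slope: (184 − 191)/(22 − 15) = -1, so qd = 206 − p.
Supply slope: (165 − 173)/(16 − 18) = 4, so qs = 4p + 101.
Without the tax, 206 − p = 4p + 101 gives 5p = 105, so p* = 21 and q* = 185.
With the tax collected from consumers, demand (in seller-price terms) shifts: qd = 206 − (p + 5.5).
New equilibrium: consumers pay 25.4, sellers receive 19.9, q = 180.6. (Wedge: pb − ps = 5.5.)
Burden on consumers: 4.4; on sellers: 1.1. (They sum to 5.5.)
The less price-elastic side of the market bears the larger share of a per-unit tax.

Consumers bear 4.4 per gallon; sellers bear 1.1 per gallon.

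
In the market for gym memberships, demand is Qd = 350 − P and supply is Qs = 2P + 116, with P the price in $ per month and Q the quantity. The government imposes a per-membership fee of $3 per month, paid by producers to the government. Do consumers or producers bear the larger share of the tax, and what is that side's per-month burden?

Before the tax: set 350 − P = 2P + 116 → P* = $78, Q* = 272.
With the tax collected from producers, supply shifts: Qs = 2(P − 3) + 116.
Solving gives Q = 270 with consumers paying $80 and producers receiving $77 (the $3 wedge).
Per-month burden: consumers $2, producers $1.
Consumers take the larger share because demand is less price-elastic here (demand slope 1 vs supply slope 2).
The less price-elastic side of the market bears the larger share of a per-unit tax.

Consumers bear the larger share: $2 per month.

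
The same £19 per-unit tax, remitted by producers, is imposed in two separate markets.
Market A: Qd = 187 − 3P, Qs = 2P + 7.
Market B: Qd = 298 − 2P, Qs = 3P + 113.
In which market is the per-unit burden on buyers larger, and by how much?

Market B, by £3.8.

Market A: pre-tax P* = £36, Q* = 79; post-tax Q = 56.2; per-unit burden on buyers = £7.6.
Market B: pre-tax P* = £37, Q* = 224; post-tax Q = 201.2; per-unit burden on buyers = £11.4.
Difference: £7.6 vs £11.4 → market B is larger by £3.8.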